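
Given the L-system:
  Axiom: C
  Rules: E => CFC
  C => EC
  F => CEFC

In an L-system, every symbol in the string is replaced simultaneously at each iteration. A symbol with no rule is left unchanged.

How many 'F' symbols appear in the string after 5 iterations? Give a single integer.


Step 0: C  (0 'F')
Step 1: EC  (0 'F')
Step 2: CFCEC  (1 'F')
Step 3: ECCEFCECCFCEC  (2 'F')
Step 4: CFCECECCFCCEFCECCFCECECCEFCECCFCEC  (6 'F')
Step 5: ECCEFCECCFCECCFCECECCEFCECECCFCCEFCECCFCECECCEFCECCFCECCFCECECCFCCEFCECCFCECECCEFCECCFCEC  (15 'F')

Answer: 15


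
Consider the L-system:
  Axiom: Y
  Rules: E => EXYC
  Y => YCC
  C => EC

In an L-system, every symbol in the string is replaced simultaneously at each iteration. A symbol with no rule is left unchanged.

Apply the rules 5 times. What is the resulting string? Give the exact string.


Answer: YCCECECEXYCECEXYCECEXYCXYCCECEXYCECEXYCXYCCECEXYCECEXYCXYCCECXYCCECECEXYCECEXYCXYCCECEXYCECEXYCXYCCECXYCCECECEXYCECEXYCXYCCECEXYCEC

Derivation:
Step 0: Y
Step 1: YCC
Step 2: YCCECEC
Step 3: YCCECECEXYCECEXYCEC
Step 4: YCCECECEXYCECEXYCECEXYCXYCCECEXYCECEXYCXYCCECEXYCEC
Step 5: YCCECECEXYCECEXYCECEXYCXYCCECEXYCECEXYCXYCCECEXYCECEXYCXYCCECXYCCECECEXYCECEXYCXYCCECEXYCECEXYCXYCCECXYCCECECEXYCECEXYCXYCCECEXYCEC


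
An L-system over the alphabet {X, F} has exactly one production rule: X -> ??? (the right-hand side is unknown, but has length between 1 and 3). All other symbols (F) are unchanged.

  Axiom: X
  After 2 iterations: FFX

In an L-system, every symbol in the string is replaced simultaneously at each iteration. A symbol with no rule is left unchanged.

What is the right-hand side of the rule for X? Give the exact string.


Trying X -> FX:
  Step 0: X
  Step 1: FX
  Step 2: FFX
Matches the given result.

Answer: FX


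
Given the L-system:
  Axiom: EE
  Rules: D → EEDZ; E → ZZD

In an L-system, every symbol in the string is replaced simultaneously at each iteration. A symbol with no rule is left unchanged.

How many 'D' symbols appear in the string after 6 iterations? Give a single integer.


Step 0: EE  (0 'D')
Step 1: ZZDZZD  (2 'D')
Step 2: ZZEEDZZZEEDZ  (2 'D')
Step 3: ZZZZDZZDEEDZZZZZZDZZDEEDZZ  (6 'D')
Step 4: ZZZZEEDZZZEEDZZZDZZDEEDZZZZZZZEEDZZZEEDZZZDZZDEEDZZZ  (10 'D')
Step 5: ZZZZZZDZZDEEDZZZZZZDZZDEEDZZZZEEDZZZEEDZZZDZZDEEDZZZZZZZZZZDZZDEEDZZZZZZDZZDEEDZZZZEEDZZZEEDZZZDZZDEEDZZZZ  (22 'D')
Step 6: ZZZZZZEEDZZZEEDZZZDZZDEEDZZZZZZZEEDZZZEEDZZZDZZDEEDZZZZZZZDZZDEEDZZZZZZDZZDEEDZZZZEEDZZZEEDZZZDZZDEEDZZZZZZZZZZZEEDZZZEEDZZZDZZDEEDZZZZZZZEEDZZZEEDZZZDZZDEEDZZZZZZZDZZDEEDZZZZZZDZZDEEDZZZZEEDZZZEEDZZZDZZDEEDZZZZZ  (42 'D')

Answer: 42


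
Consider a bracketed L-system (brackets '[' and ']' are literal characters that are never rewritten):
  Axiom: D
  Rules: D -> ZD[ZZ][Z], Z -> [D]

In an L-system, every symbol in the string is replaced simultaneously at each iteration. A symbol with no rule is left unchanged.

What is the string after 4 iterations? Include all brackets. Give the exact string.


Step 0: D
Step 1: ZD[ZZ][Z]
Step 2: [D]ZD[ZZ][Z][[D][D]][[D]]
Step 3: [ZD[ZZ][Z]][D]ZD[ZZ][Z][[D][D]][[D]][[ZD[ZZ][Z]][ZD[ZZ][Z]]][[ZD[ZZ][Z]]]
Step 4: [[D]ZD[ZZ][Z][[D][D]][[D]]][ZD[ZZ][Z]][D]ZD[ZZ][Z][[D][D]][[D]][[ZD[ZZ][Z]][ZD[ZZ][Z]]][[ZD[ZZ][Z]]][[[D]ZD[ZZ][Z][[D][D]][[D]]][[D]ZD[ZZ][Z][[D][D]][[D]]]][[[D]ZD[ZZ][Z][[D][D]][[D]]]]

Answer: [[D]ZD[ZZ][Z][[D][D]][[D]]][ZD[ZZ][Z]][D]ZD[ZZ][Z][[D][D]][[D]][[ZD[ZZ][Z]][ZD[ZZ][Z]]][[ZD[ZZ][Z]]][[[D]ZD[ZZ][Z][[D][D]][[D]]][[D]ZD[ZZ][Z][[D][D]][[D]]]][[[D]ZD[ZZ][Z][[D][D]][[D]]]]


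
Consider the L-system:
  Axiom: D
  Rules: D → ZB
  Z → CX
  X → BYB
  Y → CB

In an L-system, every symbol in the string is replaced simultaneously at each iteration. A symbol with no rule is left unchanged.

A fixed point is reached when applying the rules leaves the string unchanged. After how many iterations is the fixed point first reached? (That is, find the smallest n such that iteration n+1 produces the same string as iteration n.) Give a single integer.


Answer: 4

Derivation:
Step 0: D
Step 1: ZB
Step 2: CXB
Step 3: CBYBB
Step 4: CBCBBB
Step 5: CBCBBB  (unchanged — fixed point at step 4)


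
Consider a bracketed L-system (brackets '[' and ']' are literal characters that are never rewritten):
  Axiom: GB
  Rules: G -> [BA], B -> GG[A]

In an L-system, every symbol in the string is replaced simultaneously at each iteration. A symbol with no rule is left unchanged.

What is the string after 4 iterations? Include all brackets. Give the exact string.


Step 0: GB
Step 1: [BA]GG[A]
Step 2: [GG[A]A][BA][BA][A]
Step 3: [[BA][BA][A]A][GG[A]A][GG[A]A][A]
Step 4: [[GG[A]A][GG[A]A][A]A][[BA][BA][A]A][[BA][BA][A]A][A]

Answer: [[GG[A]A][GG[A]A][A]A][[BA][BA][A]A][[BA][BA][A]A][A]


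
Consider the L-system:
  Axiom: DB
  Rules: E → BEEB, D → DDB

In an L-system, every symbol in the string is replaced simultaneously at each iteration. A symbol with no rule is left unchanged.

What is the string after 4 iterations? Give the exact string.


Answer: DDBDDBBDDBDDBBBDDBDDBBDDBDDBBBBB

Derivation:
Step 0: DB
Step 1: DDBB
Step 2: DDBDDBBB
Step 3: DDBDDBBDDBDDBBBB
Step 4: DDBDDBBDDBDDBBBDDBDDBBDDBDDBBBBB


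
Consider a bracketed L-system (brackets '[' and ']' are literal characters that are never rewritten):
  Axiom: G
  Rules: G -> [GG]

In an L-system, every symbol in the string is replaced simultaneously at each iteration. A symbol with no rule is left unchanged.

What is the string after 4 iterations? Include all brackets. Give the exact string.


Answer: [[[[GG][GG]][[GG][GG]]][[[GG][GG]][[GG][GG]]]]

Derivation:
Step 0: G
Step 1: [GG]
Step 2: [[GG][GG]]
Step 3: [[[GG][GG]][[GG][GG]]]
Step 4: [[[[GG][GG]][[GG][GG]]][[[GG][GG]][[GG][GG]]]]


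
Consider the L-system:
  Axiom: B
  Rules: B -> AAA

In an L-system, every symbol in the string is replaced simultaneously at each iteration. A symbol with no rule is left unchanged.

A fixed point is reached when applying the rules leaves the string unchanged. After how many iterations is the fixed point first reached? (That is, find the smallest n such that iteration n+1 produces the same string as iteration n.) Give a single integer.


Answer: 1

Derivation:
Step 0: B
Step 1: AAA
Step 2: AAA  (unchanged — fixed point at step 1)


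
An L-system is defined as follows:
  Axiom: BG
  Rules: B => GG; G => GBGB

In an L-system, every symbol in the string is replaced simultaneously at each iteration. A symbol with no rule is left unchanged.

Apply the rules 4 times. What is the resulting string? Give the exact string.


Step 0: BG
Step 1: GGGBGB
Step 2: GBGBGBGBGBGBGGGBGBGG
Step 3: GBGBGGGBGBGGGBGBGGGBGBGGGBGBGGGBGBGGGBGBGBGBGBGBGGGBGBGGGBGBGBGB
Step 4: GBGBGGGBGBGGGBGBGBGBGBGBGGGBGBGGGBGBGBGBGBGBGGGBGBGGGBGBGBGBGBGBGGGBGBGGGBGBGBGBGBGBGGGBGBGGGBGBGBGBGBGBGGGBGBGGGBGBGBGBGBGBGGGBGBGGGBGBGGGBGBGGGBGBGGGBGBGGGBGBGBGBGBGBGGGBGBGGGBGBGBGBGBGBGGGBGBGGGBGBGGGBGBGG

Answer: GBGBGGGBGBGGGBGBGBGBGBGBGGGBGBGGGBGBGBGBGBGBGGGBGBGGGBGBGBGBGBGBGGGBGBGGGBGBGBGBGBGBGGGBGBGGGBGBGBGBGBGBGGGBGBGGGBGBGBGBGBGBGGGBGBGGGBGBGGGBGBGGGBGBGGGBGBGGGBGBGBGBGBGBGGGBGBGGGBGBGBGBGBGBGGGBGBGGGBGBGGGBGBGG


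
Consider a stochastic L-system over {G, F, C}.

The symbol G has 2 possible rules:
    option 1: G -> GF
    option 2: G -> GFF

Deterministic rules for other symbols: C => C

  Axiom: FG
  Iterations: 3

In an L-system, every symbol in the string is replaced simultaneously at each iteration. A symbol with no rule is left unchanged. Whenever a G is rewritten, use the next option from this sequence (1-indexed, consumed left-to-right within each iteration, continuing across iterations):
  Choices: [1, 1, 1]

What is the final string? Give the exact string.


Answer: FGFFF

Derivation:
Step 0: FG
Step 1: FGF  (used choices [1])
Step 2: FGFF  (used choices [1])
Step 3: FGFFF  (used choices [1])


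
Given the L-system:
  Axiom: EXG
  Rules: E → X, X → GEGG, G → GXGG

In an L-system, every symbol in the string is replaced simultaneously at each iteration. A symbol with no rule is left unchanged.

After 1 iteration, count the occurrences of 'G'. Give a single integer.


Answer: 6

Derivation:
Step 0: EXG  (1 'G')
Step 1: XGEGGGXGG  (6 'G')


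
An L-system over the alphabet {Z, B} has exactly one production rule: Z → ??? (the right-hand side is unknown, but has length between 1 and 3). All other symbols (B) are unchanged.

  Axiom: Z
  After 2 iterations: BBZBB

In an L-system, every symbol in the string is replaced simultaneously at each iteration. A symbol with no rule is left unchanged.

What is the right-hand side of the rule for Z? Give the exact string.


Answer: BZB

Derivation:
Trying Z → BZB:
  Step 0: Z
  Step 1: BZB
  Step 2: BBZBB
Matches the given result.


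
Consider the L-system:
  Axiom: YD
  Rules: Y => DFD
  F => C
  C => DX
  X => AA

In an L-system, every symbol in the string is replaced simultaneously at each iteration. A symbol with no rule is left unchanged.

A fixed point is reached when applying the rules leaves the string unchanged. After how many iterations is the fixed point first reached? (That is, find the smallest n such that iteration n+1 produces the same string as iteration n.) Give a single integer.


Step 0: YD
Step 1: DFDD
Step 2: DCDD
Step 3: DDXDD
Step 4: DDAADD
Step 5: DDAADD  (unchanged — fixed point at step 4)

Answer: 4


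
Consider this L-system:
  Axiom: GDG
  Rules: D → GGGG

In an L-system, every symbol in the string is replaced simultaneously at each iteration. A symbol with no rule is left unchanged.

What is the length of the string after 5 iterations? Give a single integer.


Step 0: length = 3
Step 1: length = 6
Step 2: length = 6
Step 3: length = 6
Step 4: length = 6
Step 5: length = 6

Answer: 6


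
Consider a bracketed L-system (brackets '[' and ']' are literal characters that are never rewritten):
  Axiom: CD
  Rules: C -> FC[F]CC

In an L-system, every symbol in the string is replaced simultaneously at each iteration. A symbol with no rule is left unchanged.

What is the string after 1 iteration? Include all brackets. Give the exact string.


Step 0: CD
Step 1: FC[F]CCD

Answer: FC[F]CCD


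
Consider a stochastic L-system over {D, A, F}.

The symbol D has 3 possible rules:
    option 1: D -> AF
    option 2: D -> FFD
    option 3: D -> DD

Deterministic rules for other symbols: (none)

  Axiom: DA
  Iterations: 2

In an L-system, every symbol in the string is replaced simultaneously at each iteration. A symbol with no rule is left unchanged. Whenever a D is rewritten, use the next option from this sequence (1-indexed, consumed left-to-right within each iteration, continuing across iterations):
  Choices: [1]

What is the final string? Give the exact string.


Answer: AFA

Derivation:
Step 0: DA
Step 1: AFA  (used choices [1])
Step 2: AFA  (used choices [])


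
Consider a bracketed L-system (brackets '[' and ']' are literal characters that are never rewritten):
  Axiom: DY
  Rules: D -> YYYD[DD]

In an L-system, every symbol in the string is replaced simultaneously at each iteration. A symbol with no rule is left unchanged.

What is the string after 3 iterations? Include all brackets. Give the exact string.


Answer: YYYYYYYYYD[DD][YYYD[DD]YYYD[DD]][YYYYYYD[DD][YYYD[DD]YYYD[DD]]YYYYYYD[DD][YYYD[DD]YYYD[DD]]]Y

Derivation:
Step 0: DY
Step 1: YYYD[DD]Y
Step 2: YYYYYYD[DD][YYYD[DD]YYYD[DD]]Y
Step 3: YYYYYYYYYD[DD][YYYD[DD]YYYD[DD]][YYYYYYD[DD][YYYD[DD]YYYD[DD]]YYYYYYD[DD][YYYD[DD]YYYD[DD]]]Y


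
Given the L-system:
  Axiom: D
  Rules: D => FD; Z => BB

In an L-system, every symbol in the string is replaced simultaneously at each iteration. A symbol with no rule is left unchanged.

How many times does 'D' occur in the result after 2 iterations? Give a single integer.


Step 0: D  (1 'D')
Step 1: FD  (1 'D')
Step 2: FFD  (1 'D')

Answer: 1


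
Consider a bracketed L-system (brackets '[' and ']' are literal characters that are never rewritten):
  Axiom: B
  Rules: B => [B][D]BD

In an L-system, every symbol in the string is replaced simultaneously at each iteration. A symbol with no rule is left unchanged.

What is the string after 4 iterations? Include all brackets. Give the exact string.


Answer: [[[[B][D]BD][D][B][D]BDD][D][[B][D]BD][D][B][D]BDDD][D][[[B][D]BD][D][B][D]BDD][D][[B][D]BD][D][B][D]BDDDD

Derivation:
Step 0: B
Step 1: [B][D]BD
Step 2: [[B][D]BD][D][B][D]BDD
Step 3: [[[B][D]BD][D][B][D]BDD][D][[B][D]BD][D][B][D]BDDD
Step 4: [[[[B][D]BD][D][B][D]BDD][D][[B][D]BD][D][B][D]BDDD][D][[[B][D]BD][D][B][D]BDD][D][[B][D]BD][D][B][D]BDDDD


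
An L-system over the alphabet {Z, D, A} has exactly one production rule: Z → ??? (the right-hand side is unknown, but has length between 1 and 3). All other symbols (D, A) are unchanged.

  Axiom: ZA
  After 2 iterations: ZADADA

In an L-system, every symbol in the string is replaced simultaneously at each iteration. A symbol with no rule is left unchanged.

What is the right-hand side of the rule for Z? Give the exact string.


Trying Z → ZAD:
  Step 0: ZA
  Step 1: ZADA
  Step 2: ZADADA
Matches the given result.

Answer: ZAD


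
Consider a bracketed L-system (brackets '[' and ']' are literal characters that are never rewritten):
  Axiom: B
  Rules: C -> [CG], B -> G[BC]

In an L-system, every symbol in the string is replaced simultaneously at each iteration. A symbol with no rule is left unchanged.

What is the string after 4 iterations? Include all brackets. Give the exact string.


Answer: G[G[G[G[BC][CG]][[CG]G]][[[CG]G]G]]

Derivation:
Step 0: B
Step 1: G[BC]
Step 2: G[G[BC][CG]]
Step 3: G[G[G[BC][CG]][[CG]G]]
Step 4: G[G[G[G[BC][CG]][[CG]G]][[[CG]G]G]]


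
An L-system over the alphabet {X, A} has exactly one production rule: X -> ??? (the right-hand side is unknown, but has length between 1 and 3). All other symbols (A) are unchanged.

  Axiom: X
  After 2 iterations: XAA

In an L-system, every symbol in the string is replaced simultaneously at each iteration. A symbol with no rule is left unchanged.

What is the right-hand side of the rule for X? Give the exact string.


Trying X -> XA:
  Step 0: X
  Step 1: XA
  Step 2: XAA
Matches the given result.

Answer: XA


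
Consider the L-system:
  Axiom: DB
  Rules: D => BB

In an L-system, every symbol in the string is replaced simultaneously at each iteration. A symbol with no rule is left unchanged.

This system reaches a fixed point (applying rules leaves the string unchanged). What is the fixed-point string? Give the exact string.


Step 0: DB
Step 1: BBB
Step 2: BBB  (unchanged — fixed point at step 1)

Answer: BBB


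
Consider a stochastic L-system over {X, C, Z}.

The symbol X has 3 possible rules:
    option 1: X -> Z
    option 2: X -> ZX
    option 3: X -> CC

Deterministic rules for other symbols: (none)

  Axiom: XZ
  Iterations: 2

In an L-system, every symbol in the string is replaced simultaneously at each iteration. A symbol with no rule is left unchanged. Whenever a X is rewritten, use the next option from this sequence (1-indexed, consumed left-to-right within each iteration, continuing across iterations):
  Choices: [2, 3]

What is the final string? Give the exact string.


Step 0: XZ
Step 1: ZXZ  (used choices [2])
Step 2: ZCCZ  (used choices [3])

Answer: ZCCZ


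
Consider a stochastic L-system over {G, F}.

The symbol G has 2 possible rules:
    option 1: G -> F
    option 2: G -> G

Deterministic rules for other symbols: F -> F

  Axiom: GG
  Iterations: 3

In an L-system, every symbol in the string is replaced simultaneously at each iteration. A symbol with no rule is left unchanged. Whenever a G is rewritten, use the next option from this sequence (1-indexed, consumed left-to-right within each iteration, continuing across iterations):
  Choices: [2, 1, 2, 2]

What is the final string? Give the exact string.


Answer: GF

Derivation:
Step 0: GG
Step 1: GF  (used choices [2, 1])
Step 2: GF  (used choices [2])
Step 3: GF  (used choices [2])


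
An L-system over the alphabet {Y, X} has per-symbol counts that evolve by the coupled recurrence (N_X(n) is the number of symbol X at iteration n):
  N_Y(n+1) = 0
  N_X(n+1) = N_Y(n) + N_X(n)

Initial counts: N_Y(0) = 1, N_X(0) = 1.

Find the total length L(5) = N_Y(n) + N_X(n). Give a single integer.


Answer: 2

Derivation:
Step 0: N_Y=1, N_X=1, L=2
Step 1: N_Y=0, N_X=2, L=2
Step 2: N_Y=0, N_X=2, L=2
Step 3: N_Y=0, N_X=2, L=2
Step 4: N_Y=0, N_X=2, L=2
Step 5: N_Y=0, N_X=2, L=2


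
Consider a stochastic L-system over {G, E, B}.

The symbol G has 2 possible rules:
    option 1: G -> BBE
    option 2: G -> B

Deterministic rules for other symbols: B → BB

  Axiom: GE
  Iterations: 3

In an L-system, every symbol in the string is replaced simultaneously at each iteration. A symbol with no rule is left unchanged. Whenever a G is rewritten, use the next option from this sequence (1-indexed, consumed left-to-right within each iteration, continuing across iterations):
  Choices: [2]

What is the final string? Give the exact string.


Answer: BBBBE

Derivation:
Step 0: GE
Step 1: BE  (used choices [2])
Step 2: BBE  (used choices [])
Step 3: BBBBE  (used choices [])


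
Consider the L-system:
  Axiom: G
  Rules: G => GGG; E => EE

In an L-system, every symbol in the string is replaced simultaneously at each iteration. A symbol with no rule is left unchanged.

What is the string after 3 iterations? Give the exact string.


Answer: GGGGGGGGGGGGGGGGGGGGGGGGGGG

Derivation:
Step 0: G
Step 1: GGG
Step 2: GGGGGGGGG
Step 3: GGGGGGGGGGGGGGGGGGGGGGGGGGG


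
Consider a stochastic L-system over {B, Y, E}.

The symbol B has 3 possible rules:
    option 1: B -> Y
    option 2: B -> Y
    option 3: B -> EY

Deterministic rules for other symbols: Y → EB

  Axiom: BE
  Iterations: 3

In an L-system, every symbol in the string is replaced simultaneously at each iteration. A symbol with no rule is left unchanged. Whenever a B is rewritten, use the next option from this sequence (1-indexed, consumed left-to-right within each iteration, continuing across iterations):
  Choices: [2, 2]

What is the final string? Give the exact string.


Step 0: BE
Step 1: YE  (used choices [2])
Step 2: EBE  (used choices [])
Step 3: EYE  (used choices [2])

Answer: EYE


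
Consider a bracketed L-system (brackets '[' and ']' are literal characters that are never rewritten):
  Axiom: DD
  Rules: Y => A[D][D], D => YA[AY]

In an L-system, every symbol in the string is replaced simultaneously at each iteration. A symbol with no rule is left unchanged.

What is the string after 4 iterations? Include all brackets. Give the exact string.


Step 0: DD
Step 1: YA[AY]YA[AY]
Step 2: A[D][D]A[AA[D][D]]A[D][D]A[AA[D][D]]
Step 3: A[YA[AY]][YA[AY]]A[AA[YA[AY]][YA[AY]]]A[YA[AY]][YA[AY]]A[AA[YA[AY]][YA[AY]]]
Step 4: A[A[D][D]A[AA[D][D]]][A[D][D]A[AA[D][D]]]A[AA[A[D][D]A[AA[D][D]]][A[D][D]A[AA[D][D]]]]A[A[D][D]A[AA[D][D]]][A[D][D]A[AA[D][D]]]A[AA[A[D][D]A[AA[D][D]]][A[D][D]A[AA[D][D]]]]

Answer: A[A[D][D]A[AA[D][D]]][A[D][D]A[AA[D][D]]]A[AA[A[D][D]A[AA[D][D]]][A[D][D]A[AA[D][D]]]]A[A[D][D]A[AA[D][D]]][A[D][D]A[AA[D][D]]]A[AA[A[D][D]A[AA[D][D]]][A[D][D]A[AA[D][D]]]]


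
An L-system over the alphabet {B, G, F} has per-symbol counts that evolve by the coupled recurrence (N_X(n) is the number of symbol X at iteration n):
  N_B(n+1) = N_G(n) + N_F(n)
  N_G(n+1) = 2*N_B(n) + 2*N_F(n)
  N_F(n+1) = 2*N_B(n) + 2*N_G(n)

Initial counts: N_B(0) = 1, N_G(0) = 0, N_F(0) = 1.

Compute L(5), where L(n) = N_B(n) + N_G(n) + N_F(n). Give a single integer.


Answer: 752

Derivation:
Step 0: N_B=1, N_G=0, N_F=1, L=2
Step 1: N_B=1, N_G=4, N_F=2, L=7
Step 2: N_B=6, N_G=6, N_F=10, L=22
Step 3: N_B=16, N_G=32, N_F=24, L=72
Step 4: N_B=56, N_G=80, N_F=96, L=232
Step 5: N_B=176, N_G=304, N_F=272, L=752


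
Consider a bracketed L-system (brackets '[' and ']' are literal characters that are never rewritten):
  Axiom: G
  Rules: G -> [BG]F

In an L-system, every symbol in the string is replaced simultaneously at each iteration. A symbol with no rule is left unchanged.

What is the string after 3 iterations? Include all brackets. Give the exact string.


Answer: [B[B[BG]F]F]F

Derivation:
Step 0: G
Step 1: [BG]F
Step 2: [B[BG]F]F
Step 3: [B[B[BG]F]F]F


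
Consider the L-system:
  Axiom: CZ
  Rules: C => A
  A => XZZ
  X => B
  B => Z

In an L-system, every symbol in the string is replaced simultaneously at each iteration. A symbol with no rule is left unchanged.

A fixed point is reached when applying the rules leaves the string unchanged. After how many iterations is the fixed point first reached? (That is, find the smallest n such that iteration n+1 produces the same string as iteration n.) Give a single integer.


Answer: 4

Derivation:
Step 0: CZ
Step 1: AZ
Step 2: XZZZ
Step 3: BZZZ
Step 4: ZZZZ
Step 5: ZZZZ  (unchanged — fixed point at step 4)


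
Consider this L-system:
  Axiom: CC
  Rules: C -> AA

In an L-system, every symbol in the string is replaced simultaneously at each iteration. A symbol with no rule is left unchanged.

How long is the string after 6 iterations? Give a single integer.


Step 0: length = 2
Step 1: length = 4
Step 2: length = 4
Step 3: length = 4
Step 4: length = 4
Step 5: length = 4
Step 6: length = 4

Answer: 4


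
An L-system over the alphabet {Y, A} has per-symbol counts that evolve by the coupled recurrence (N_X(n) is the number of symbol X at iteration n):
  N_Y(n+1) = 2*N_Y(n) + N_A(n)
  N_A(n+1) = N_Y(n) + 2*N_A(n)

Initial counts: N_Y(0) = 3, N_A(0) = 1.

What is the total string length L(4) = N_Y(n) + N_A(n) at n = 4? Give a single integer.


Answer: 324

Derivation:
Step 0: N_Y=3, N_A=1, L=4
Step 1: N_Y=7, N_A=5, L=12
Step 2: N_Y=19, N_A=17, L=36
Step 3: N_Y=55, N_A=53, L=108
Step 4: N_Y=163, N_A=161, L=324


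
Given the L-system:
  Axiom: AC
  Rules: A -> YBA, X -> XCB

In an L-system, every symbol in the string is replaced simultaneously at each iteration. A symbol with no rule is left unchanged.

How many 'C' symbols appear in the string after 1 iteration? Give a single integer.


Step 0: AC  (1 'C')
Step 1: YBAC  (1 'C')

Answer: 1


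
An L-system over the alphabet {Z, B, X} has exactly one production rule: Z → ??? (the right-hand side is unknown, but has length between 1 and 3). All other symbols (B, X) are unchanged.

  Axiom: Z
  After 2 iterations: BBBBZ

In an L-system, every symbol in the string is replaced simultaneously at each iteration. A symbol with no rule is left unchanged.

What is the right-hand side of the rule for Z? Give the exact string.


Answer: BBZ

Derivation:
Trying Z → BBZ:
  Step 0: Z
  Step 1: BBZ
  Step 2: BBBBZ
Matches the given result.


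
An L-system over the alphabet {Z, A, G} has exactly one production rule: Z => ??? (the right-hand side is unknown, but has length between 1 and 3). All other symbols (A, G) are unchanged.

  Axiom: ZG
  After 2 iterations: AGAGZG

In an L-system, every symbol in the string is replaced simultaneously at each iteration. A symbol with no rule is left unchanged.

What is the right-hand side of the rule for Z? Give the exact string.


Answer: AGZ

Derivation:
Trying Z => AGZ:
  Step 0: ZG
  Step 1: AGZG
  Step 2: AGAGZG
Matches the given result.


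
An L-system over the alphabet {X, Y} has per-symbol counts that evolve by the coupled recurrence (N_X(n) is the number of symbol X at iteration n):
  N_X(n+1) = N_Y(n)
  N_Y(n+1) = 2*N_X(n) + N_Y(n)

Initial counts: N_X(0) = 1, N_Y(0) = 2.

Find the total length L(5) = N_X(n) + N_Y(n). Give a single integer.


Step 0: N_X=1, N_Y=2, L=3
Step 1: N_X=2, N_Y=4, L=6
Step 2: N_X=4, N_Y=8, L=12
Step 3: N_X=8, N_Y=16, L=24
Step 4: N_X=16, N_Y=32, L=48
Step 5: N_X=32, N_Y=64, L=96

Answer: 96


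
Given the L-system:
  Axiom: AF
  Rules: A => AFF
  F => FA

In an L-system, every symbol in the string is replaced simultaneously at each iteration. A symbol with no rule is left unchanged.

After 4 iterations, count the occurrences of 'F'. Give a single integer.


Answer: 41

Derivation:
Step 0: AF  (1 'F')
Step 1: AFFFA  (3 'F')
Step 2: AFFFAFAFAAFF  (7 'F')
Step 3: AFFFAFAFAAFFFAAFFFAAFFAFFFAFA  (17 'F')
Step 4: AFFFAFAFAAFFFAAFFFAAFFAFFFAFAFAAFFAFFFAFAFAAFFAFFFAFAAFFFAFAFAAFFFAAFF  (41 'F')


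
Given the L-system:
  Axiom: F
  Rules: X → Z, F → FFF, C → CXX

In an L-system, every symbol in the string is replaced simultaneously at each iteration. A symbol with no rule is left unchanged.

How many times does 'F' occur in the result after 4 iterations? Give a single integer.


Step 0: F  (1 'F')
Step 1: FFF  (3 'F')
Step 2: FFFFFFFFF  (9 'F')
Step 3: FFFFFFFFFFFFFFFFFFFFFFFFFFF  (27 'F')
Step 4: FFFFFFFFFFFFFFFFFFFFFFFFFFFFFFFFFFFFFFFFFFFFFFFFFFFFFFFFFFFFFFFFFFFFFFFFFFFFFFFFF  (81 'F')

Answer: 81


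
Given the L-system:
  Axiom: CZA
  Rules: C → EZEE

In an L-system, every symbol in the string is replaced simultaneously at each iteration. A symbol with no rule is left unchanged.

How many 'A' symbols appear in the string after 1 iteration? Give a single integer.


Step 0: CZA  (1 'A')
Step 1: EZEEZA  (1 'A')

Answer: 1


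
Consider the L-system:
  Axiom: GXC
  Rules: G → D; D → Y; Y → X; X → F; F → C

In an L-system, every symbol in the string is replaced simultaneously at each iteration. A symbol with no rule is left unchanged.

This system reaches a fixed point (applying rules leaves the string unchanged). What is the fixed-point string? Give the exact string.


Step 0: GXC
Step 1: DFC
Step 2: YCC
Step 3: XCC
Step 4: FCC
Step 5: CCC
Step 6: CCC  (unchanged — fixed point at step 5)

Answer: CCC


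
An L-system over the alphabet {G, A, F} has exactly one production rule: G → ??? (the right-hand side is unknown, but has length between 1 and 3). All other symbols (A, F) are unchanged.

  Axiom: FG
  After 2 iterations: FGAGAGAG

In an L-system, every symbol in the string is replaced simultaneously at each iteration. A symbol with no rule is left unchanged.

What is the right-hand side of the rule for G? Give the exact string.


Answer: GAG

Derivation:
Trying G → GAG:
  Step 0: FG
  Step 1: FGAG
  Step 2: FGAGAGAG
Matches the given result.


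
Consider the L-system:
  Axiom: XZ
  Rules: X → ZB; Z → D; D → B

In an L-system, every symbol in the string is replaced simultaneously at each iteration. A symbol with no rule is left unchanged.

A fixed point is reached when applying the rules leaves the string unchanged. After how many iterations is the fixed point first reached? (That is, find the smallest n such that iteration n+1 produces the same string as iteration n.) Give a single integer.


Answer: 3

Derivation:
Step 0: XZ
Step 1: ZBD
Step 2: DBB
Step 3: BBB
Step 4: BBB  (unchanged — fixed point at step 3)


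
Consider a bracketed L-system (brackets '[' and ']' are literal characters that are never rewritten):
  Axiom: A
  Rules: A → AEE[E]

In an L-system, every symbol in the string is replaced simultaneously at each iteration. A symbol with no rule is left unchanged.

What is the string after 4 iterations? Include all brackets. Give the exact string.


Answer: AEE[E]EE[E]EE[E]EE[E]

Derivation:
Step 0: A
Step 1: AEE[E]
Step 2: AEE[E]EE[E]
Step 3: AEE[E]EE[E]EE[E]
Step 4: AEE[E]EE[E]EE[E]EE[E]


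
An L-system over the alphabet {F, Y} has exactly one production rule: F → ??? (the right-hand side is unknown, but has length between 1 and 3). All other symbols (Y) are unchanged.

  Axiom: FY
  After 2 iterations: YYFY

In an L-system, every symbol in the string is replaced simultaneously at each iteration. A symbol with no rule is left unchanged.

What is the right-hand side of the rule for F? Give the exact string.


Trying F → YF:
  Step 0: FY
  Step 1: YFY
  Step 2: YYFY
Matches the given result.

Answer: YF


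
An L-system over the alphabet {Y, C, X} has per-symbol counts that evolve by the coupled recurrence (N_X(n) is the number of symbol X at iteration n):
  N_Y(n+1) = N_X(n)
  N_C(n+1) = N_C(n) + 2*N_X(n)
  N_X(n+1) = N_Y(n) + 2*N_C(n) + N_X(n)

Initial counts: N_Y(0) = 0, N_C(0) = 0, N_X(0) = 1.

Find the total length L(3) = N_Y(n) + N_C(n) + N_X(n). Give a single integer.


Step 0: N_Y=0, N_C=0, N_X=1, L=1
Step 1: N_Y=1, N_C=2, N_X=1, L=4
Step 2: N_Y=1, N_C=4, N_X=6, L=11
Step 3: N_Y=6, N_C=16, N_X=15, L=37

Answer: 37


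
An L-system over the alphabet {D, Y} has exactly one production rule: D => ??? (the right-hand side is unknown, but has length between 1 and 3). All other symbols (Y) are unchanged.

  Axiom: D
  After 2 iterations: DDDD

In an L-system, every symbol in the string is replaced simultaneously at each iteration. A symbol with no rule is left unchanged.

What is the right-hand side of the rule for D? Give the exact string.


Trying D => DD:
  Step 0: D
  Step 1: DD
  Step 2: DDDD
Matches the given result.

Answer: DD


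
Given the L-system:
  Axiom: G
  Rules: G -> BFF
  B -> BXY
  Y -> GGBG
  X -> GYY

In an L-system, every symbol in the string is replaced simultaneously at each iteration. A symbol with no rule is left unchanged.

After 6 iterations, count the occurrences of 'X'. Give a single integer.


Answer: 23

Derivation:
Step 0: G  (0 'X')
Step 1: BFF  (0 'X')
Step 2: BXYFF  (1 'X')
Step 3: BXYGYYGGBGFF  (1 'X')
Step 4: BXYGYYGGBGBFFGGBGGGBGBFFBFFBXYBFFFF  (2 'X')
Step 5: BXYGYYGGBGBFFGGBGGGBGBFFBFFBXYBFFBXYFFBFFBFFBXYBFFBFFBFFBXYBFFBXYFFBXYFFBXYGYYGGBGBXYFFFF  (9 'X')
Step 6: BXYGYYGGBGBFFGGBGGGBGBFFBFFBXYBFFBXYFFBFFBFFBXYBFFBFFBFFBXYBFFBXYFFBXYFFBXYGYYGGBGBXYFFBXYGYYGGBGFFBXYFFBXYFFBXYGYYGGBGBXYFFBXYFFBXYFFBXYGYYGGBGBXYFFBXYGYYGGBGFFBXYGYYGGBGFFBXYGYYGGBGBFFGGBGGGBGBFFBFFBXYBFFBXYGYYGGBGFFFF  (23 'X')


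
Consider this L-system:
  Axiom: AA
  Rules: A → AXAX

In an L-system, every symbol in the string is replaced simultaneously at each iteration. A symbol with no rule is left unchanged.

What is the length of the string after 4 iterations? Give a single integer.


Step 0: length = 2
Step 1: length = 8
Step 2: length = 20
Step 3: length = 44
Step 4: length = 92

Answer: 92


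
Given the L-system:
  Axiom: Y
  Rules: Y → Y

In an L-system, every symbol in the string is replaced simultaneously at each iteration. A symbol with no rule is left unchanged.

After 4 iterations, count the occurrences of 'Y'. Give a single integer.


Answer: 1

Derivation:
Step 0: Y  (1 'Y')
Step 1: Y  (1 'Y')
Step 2: Y  (1 'Y')
Step 3: Y  (1 'Y')
Step 4: Y  (1 'Y')


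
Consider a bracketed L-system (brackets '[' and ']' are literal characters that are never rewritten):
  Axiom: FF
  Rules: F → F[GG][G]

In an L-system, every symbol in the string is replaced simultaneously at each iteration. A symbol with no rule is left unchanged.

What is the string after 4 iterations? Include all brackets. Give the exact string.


Answer: F[GG][G][GG][G][GG][G][GG][G]F[GG][G][GG][G][GG][G][GG][G]

Derivation:
Step 0: FF
Step 1: F[GG][G]F[GG][G]
Step 2: F[GG][G][GG][G]F[GG][G][GG][G]
Step 3: F[GG][G][GG][G][GG][G]F[GG][G][GG][G][GG][G]
Step 4: F[GG][G][GG][G][GG][G][GG][G]F[GG][G][GG][G][GG][G][GG][G]


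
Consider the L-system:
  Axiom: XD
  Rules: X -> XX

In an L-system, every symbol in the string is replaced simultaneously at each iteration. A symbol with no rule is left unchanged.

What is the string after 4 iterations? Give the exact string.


Answer: XXXXXXXXXXXXXXXXD

Derivation:
Step 0: XD
Step 1: XXD
Step 2: XXXXD
Step 3: XXXXXXXXD
Step 4: XXXXXXXXXXXXXXXXD


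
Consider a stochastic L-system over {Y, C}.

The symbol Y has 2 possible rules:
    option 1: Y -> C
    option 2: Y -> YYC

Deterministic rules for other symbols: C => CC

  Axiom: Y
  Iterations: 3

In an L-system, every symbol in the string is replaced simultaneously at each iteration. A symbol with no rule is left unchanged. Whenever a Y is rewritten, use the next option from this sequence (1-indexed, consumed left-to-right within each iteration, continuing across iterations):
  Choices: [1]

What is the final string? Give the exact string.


Answer: CCCC

Derivation:
Step 0: Y
Step 1: C  (used choices [1])
Step 2: CC  (used choices [])
Step 3: CCCC  (used choices [])


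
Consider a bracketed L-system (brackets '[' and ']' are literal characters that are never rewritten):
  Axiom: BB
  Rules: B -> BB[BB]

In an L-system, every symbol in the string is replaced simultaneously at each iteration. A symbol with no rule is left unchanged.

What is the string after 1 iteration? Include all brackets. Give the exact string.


Step 0: BB
Step 1: BB[BB]BB[BB]

Answer: BB[BB]BB[BB]


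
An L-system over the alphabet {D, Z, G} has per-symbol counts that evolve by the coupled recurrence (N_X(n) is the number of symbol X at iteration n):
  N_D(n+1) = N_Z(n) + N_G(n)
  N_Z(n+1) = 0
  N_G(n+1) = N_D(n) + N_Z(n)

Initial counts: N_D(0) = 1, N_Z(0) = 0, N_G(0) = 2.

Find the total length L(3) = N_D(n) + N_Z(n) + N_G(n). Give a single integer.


Answer: 3

Derivation:
Step 0: N_D=1, N_Z=0, N_G=2, L=3
Step 1: N_D=2, N_Z=0, N_G=1, L=3
Step 2: N_D=1, N_Z=0, N_G=2, L=3
Step 3: N_D=2, N_Z=0, N_G=1, L=3


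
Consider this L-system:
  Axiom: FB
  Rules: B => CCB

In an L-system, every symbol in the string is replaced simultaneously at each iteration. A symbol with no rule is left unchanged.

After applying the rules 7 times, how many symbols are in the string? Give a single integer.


Step 0: length = 2
Step 1: length = 4
Step 2: length = 6
Step 3: length = 8
Step 4: length = 10
Step 5: length = 12
Step 6: length = 14
Step 7: length = 16

Answer: 16


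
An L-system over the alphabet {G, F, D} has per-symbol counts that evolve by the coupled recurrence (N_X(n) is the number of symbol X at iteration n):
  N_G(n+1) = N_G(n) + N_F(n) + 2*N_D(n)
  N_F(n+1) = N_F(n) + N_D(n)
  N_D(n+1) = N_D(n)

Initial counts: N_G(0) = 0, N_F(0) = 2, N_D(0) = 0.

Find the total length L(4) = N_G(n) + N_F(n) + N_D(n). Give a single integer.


Answer: 10

Derivation:
Step 0: N_G=0, N_F=2, N_D=0, L=2
Step 1: N_G=2, N_F=2, N_D=0, L=4
Step 2: N_G=4, N_F=2, N_D=0, L=6
Step 3: N_G=6, N_F=2, N_D=0, L=8
Step 4: N_G=8, N_F=2, N_D=0, L=10


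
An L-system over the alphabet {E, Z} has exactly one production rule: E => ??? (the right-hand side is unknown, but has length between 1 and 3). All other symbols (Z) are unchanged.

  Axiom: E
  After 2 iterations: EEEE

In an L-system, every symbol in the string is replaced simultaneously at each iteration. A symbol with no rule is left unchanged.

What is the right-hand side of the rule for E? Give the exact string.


Answer: EE

Derivation:
Trying E => EE:
  Step 0: E
  Step 1: EE
  Step 2: EEEE
Matches the given result.


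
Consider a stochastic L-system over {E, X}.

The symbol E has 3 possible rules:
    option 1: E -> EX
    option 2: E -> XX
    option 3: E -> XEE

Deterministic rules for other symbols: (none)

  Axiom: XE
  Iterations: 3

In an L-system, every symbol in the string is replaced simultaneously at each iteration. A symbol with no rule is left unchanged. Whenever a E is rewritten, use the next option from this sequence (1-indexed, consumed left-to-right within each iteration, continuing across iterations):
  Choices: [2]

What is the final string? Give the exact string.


Step 0: XE
Step 1: XXX  (used choices [2])
Step 2: XXX  (used choices [])
Step 3: XXX  (used choices [])

Answer: XXX


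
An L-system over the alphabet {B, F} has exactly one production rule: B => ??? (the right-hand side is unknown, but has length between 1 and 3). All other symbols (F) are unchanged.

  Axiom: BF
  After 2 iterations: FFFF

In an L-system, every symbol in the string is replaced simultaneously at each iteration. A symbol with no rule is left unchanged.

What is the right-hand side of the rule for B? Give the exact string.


Trying B => FFF:
  Step 0: BF
  Step 1: FFFF
  Step 2: FFFF
Matches the given result.

Answer: FFF


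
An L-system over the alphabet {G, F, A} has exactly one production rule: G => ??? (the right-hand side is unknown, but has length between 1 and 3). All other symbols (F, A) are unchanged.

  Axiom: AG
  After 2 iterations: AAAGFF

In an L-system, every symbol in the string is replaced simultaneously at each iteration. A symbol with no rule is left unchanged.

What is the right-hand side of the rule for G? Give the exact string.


Answer: AGF

Derivation:
Trying G => AGF:
  Step 0: AG
  Step 1: AAGF
  Step 2: AAAGFF
Matches the given result.


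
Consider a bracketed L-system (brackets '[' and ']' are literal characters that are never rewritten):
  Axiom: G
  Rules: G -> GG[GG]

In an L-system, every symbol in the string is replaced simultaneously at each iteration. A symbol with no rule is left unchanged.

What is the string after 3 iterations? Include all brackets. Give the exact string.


Answer: GG[GG]GG[GG][GG[GG]GG[GG]]GG[GG]GG[GG][GG[GG]GG[GG]][GG[GG]GG[GG][GG[GG]GG[GG]]GG[GG]GG[GG][GG[GG]GG[GG]]]

Derivation:
Step 0: G
Step 1: GG[GG]
Step 2: GG[GG]GG[GG][GG[GG]GG[GG]]
Step 3: GG[GG]GG[GG][GG[GG]GG[GG]]GG[GG]GG[GG][GG[GG]GG[GG]][GG[GG]GG[GG][GG[GG]GG[GG]]GG[GG]GG[GG][GG[GG]GG[GG]]]


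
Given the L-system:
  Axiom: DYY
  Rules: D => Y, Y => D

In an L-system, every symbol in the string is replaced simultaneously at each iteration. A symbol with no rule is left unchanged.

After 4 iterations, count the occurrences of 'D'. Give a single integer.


Answer: 1

Derivation:
Step 0: DYY  (1 'D')
Step 1: YDD  (2 'D')
Step 2: DYY  (1 'D')
Step 3: YDD  (2 'D')
Step 4: DYY  (1 'D')


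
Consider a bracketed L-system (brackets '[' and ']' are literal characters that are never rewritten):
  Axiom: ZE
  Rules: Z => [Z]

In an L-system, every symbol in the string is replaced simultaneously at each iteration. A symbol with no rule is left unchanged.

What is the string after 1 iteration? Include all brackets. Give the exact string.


Step 0: ZE
Step 1: [Z]E

Answer: [Z]E


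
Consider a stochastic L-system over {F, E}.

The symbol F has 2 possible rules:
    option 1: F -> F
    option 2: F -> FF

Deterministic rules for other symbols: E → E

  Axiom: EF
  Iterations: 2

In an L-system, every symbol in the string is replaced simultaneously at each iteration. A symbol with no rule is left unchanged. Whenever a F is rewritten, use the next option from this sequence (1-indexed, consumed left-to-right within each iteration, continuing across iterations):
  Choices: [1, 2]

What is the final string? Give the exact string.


Answer: EFF

Derivation:
Step 0: EF
Step 1: EF  (used choices [1])
Step 2: EFF  (used choices [2])


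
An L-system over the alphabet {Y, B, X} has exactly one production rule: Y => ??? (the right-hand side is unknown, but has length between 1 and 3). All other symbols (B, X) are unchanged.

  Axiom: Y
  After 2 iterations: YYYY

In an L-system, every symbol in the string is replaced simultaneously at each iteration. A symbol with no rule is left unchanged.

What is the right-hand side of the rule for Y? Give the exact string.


Answer: YY

Derivation:
Trying Y => YY:
  Step 0: Y
  Step 1: YY
  Step 2: YYYY
Matches the given result.


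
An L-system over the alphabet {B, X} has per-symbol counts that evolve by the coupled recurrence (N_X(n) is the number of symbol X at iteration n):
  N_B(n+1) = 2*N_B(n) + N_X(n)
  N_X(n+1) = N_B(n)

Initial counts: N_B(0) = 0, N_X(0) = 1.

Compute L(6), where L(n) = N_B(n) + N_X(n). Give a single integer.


Answer: 99

Derivation:
Step 0: N_B=0, N_X=1, L=1
Step 1: N_B=1, N_X=0, L=1
Step 2: N_B=2, N_X=1, L=3
Step 3: N_B=5, N_X=2, L=7
Step 4: N_B=12, N_X=5, L=17
Step 5: N_B=29, N_X=12, L=41
Step 6: N_B=70, N_X=29, L=99


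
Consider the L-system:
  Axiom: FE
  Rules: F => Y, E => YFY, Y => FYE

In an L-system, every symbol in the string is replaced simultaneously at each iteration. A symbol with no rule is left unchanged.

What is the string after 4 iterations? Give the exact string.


Step 0: FE
Step 1: YYFY
Step 2: FYEFYEYFYE
Step 3: YFYEYFYYFYEYFYFYEYFYEYFY
Step 4: FYEYFYEYFYFYEYFYEFYEYFYEYFYFYEYFYEYFYEYFYFYEYFYEYFYFYEYFYE

Answer: FYEYFYEYFYFYEYFYEFYEYFYEYFYFYEYFYEYFYEYFYFYEYFYEYFYFYEYFYE


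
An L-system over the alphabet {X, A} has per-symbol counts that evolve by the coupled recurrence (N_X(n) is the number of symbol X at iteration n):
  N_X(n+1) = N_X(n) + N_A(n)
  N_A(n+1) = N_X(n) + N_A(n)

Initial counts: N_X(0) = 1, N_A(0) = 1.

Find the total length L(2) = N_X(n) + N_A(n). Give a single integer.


Step 0: N_X=1, N_A=1, L=2
Step 1: N_X=2, N_A=2, L=4
Step 2: N_X=4, N_A=4, L=8

Answer: 8
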